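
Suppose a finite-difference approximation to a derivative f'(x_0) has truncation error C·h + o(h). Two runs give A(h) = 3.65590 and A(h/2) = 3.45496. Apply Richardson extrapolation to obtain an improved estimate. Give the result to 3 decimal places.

The leading error scales as h; refining by a factor of 2 reduces it by 2^1 = 2.
Extrapolated value = (2·A(h/2) − A(h)) / (2 − 1)
= (2·3.45496 − 3.65590) / 1
= 3.25402 / 1 = 3.25402

3.254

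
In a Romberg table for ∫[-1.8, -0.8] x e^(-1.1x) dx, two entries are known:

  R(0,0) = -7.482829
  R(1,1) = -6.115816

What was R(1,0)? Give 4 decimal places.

From R(1,1) = (4·R(1,0) − R(0,0))/3, solve for R(1,0):
4·R(1,0) = 3·(-6.115816) + (-7.482829) = -25.830277
R(1,0) = -6.457569

-6.4576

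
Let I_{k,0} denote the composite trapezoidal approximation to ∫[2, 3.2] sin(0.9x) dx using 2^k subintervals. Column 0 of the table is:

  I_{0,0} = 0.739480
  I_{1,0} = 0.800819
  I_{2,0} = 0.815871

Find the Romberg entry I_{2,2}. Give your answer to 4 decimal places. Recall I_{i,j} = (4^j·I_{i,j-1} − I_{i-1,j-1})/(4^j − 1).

0.8209

I_{1,1} = (4·0.800819 − 0.739480) / 3 = 0.821265
I_{2,1} = 0.815871 + (0.815871 − 0.800819)/3 = 0.820888
I_{2,2} = 0.820888 + (0.820888 − 0.821265)/15 = 0.820863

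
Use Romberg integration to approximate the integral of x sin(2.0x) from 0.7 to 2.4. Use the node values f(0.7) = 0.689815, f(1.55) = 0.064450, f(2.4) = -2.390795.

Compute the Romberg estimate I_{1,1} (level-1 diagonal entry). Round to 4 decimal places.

I_{0,0} (trapezoid, 1 panel, h=1.7000): -1.445833
I_{1,0} (trapezoid, 2 panels, h=0.8500): -0.668134
I_{1,1} = -0.668134 + (-0.668134 − (-1.445833))/3 = -0.408901

-0.4089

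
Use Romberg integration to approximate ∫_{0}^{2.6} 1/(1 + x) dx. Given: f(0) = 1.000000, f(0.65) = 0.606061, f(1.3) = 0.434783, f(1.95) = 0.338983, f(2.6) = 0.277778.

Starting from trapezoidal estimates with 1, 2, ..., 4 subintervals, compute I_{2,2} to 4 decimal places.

I_{0,0} (trapezoid, 1 panel, h=2.6000): 1.661111
I_{1,0} (trapezoid, 2 panels, h=1.3000): 1.395774
I_{2,0} (trapezoid, 4 panels, h=0.6500): 1.312165
I_{1,1} = 1.395774 + (1.395774 − 1.661111)/3 = 1.307328
I_{2,1} = 1.312165 + (1.312165 − 1.395774)/3 = 1.284295
I_{2,2} = 1.284295 + (1.284295 − 1.307328)/15 = 1.282759

1.2828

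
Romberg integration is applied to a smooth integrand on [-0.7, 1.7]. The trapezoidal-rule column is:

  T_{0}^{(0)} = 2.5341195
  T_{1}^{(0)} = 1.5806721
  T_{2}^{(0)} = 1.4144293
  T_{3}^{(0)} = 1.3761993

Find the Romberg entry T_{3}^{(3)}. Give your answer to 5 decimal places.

Richardson extrapolation on the trapezoidal column (denominator 4−1=3):
T_{1}^{(1)} = 1.5806721 + (1.5806721 − 2.5341195)/3 = 1.2628563
T_{2}^{(1)} = 1.4144293 + (1.4144293 − 1.5806721)/3 = 1.3590150
T_{3}^{(1)} = (4·1.3761993 − 1.4144293) / 3 = 1.3634560
T_{2}^{(2)} = 1.3590150 + (1.3590150 − 1.2628563)/15 = 1.3654256
T_{3}^{(2)} = (16·1.3634560 − 1.3590150) / 15 = 1.3637521
T_{3}^{(3)} = 1.3637521 + (1.3637521 − 1.3654256)/63 = 1.3637255

1.36373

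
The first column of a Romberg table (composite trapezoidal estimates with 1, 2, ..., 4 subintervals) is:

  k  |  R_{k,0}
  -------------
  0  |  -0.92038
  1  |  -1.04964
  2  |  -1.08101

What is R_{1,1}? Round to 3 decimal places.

Richardson extrapolation on the trapezoidal column (denominator 4−1=3):
R_{1,1} = -1.04964 + (-1.04964 − (-0.92038))/3 = -1.09273

-1.093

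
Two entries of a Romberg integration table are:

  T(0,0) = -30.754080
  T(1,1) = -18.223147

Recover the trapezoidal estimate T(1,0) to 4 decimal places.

From T(1,1) = (4·T(1,0) − T(0,0))/3, solve for T(1,0):
4·T(1,0) = 3·(-18.223147) + (-30.754080) = -85.423521
T(1,0) = -21.355880

-21.3559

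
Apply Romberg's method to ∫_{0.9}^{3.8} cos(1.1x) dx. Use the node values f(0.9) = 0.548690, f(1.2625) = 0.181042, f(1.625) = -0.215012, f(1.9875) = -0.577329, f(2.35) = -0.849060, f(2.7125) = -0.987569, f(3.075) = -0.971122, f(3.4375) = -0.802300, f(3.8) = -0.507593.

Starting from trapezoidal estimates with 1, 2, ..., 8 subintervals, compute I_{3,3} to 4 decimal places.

I_{0,0} (trapezoid, 1 panel, h=2.9000): 0.059591
I_{1,0} (trapezoid, 2 panels, h=1.4500): -1.201342
I_{2,0} (trapezoid, 4 panels, h=0.7250): -1.460618
I_{3,0} (trapezoid, 8 panels, h=0.3625): -1.522791
I_{1,1} = -1.201342 + (-1.201342 − 0.059591)/3 = -1.621653
I_{2,1} = -1.460618 + (-1.460618 − (-1.201342))/3 = -1.547043
I_{3,1} = -1.522791 + (-1.522791 − (-1.460618))/3 = -1.543515
I_{2,2} = -1.547043 + (-1.547043 − (-1.621653))/15 = -1.542069
I_{3,2} = -1.543515 + (-1.543515 − (-1.547043))/15 = -1.543280
I_{3,3} = -1.543280 + (-1.543280 − (-1.542069))/63 = -1.543299

-1.5433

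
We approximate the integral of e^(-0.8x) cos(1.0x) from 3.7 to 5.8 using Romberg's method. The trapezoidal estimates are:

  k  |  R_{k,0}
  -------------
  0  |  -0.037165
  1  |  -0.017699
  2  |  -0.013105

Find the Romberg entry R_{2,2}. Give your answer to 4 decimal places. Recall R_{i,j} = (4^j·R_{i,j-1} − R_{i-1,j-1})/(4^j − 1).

-0.0116

Richardson extrapolation on the trapezoidal column (denominator 4−1=3):
R_{1,1} = (4·(-0.017699) − (-0.037165)) / 3 = -0.011210
R_{2,1} = (4·(-0.013105) − (-0.017699)) / 3 = -0.011574
R_{2,2} = -0.011574 + (-0.011574 − (-0.011210))/15 = -0.011598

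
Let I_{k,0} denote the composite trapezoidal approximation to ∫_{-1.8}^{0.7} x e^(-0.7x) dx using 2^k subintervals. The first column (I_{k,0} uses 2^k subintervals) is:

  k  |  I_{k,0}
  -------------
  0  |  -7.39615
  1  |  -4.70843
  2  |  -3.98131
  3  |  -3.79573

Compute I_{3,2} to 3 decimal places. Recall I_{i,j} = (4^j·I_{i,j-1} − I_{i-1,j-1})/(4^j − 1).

-3.734

Richardson extrapolation on the trapezoidal column (denominator 4−1=3):
I_{2,1} = (4·(-3.98131) − (-4.70843)) / 3 = -3.73894
I_{3,1} = -3.79573 + (-3.79573 − (-3.98131))/3 = -3.73387
I_{3,2} = -3.73387 + (-3.73387 − (-3.73894))/15 = -3.73353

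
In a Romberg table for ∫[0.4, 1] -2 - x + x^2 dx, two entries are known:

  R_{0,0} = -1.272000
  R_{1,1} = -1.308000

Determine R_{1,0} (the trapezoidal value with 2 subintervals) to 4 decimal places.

-1.2990

From R_{1,1} = (4·R_{1,0} − R_{0,0})/3, solve for R_{1,0}:
4·R_{1,0} = 3·(-1.308000) + (-1.272000) = -5.196000
R_{1,0} = -1.299000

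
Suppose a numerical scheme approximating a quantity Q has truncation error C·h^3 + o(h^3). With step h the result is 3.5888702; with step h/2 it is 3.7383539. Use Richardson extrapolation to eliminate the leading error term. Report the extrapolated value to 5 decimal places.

The leading error scales as h^3; refining by a factor of 2 reduces it by 2^3 = 8.
Extrapolated value = (8·A(h/2) − A(h)) / (8 − 1)
= (8·3.7383539 − 3.5888702) / 7
= 26.3179610 / 7 = 3.7597087

3.75971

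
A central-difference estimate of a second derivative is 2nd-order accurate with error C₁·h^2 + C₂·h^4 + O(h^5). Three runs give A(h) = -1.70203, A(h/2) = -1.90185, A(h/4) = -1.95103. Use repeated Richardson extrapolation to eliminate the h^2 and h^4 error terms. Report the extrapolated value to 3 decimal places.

First eliminate the h^2 term (factor 2^2 = 4):
  B₁ = (4·(-1.90185) − (-1.70203))/3 = -1.96846
  B₂ = (4·(-1.95103) − (-1.90185))/3 = -1.96742
Then eliminate the h^4 term (factor 2^4 = 16):
  (16·(-1.96742) − (-1.96846))/15 = -1.96735

-1.967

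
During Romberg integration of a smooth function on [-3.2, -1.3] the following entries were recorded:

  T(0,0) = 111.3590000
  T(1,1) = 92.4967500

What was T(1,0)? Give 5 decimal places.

97.21231

From T(1,1) = (4·T(1,0) − T(0,0))/3, solve for T(1,0):
4·T(1,0) = 3·92.4967500 + 111.3590000 = 388.8492500
T(1,0) = 97.2123125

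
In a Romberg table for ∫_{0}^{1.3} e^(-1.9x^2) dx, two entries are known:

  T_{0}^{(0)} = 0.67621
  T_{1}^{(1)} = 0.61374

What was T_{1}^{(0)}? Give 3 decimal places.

0.629

From T_{1}^{(1)} = (4·T_{1}^{(0)} − T_{0}^{(0)})/3, solve for T_{1}^{(0)}:
4·T_{1}^{(0)} = 3·0.61374 + 0.67621 = 2.51743
T_{1}^{(0)} = 0.62936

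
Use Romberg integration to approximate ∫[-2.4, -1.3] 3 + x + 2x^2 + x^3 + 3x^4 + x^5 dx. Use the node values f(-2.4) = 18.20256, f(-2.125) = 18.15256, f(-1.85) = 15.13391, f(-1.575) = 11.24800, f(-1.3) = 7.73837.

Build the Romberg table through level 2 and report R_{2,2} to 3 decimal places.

15.938

R_{0,0} (trapezoid, 1 panel, h=1.1000): 14.26751
R_{1,0} (trapezoid, 2 panels, h=0.5500): 15.45741
R_{2,0} (trapezoid, 4 panels, h=0.2750): 15.81386
R_{1,1} = 15.45741 + (15.45741 − 14.26751)/3 = 15.85404
R_{2,1} = 15.81386 + (15.81386 − 15.45741)/3 = 15.93268
R_{2,2} = 15.93268 + (15.93268 − 15.85404)/15 = 15.93792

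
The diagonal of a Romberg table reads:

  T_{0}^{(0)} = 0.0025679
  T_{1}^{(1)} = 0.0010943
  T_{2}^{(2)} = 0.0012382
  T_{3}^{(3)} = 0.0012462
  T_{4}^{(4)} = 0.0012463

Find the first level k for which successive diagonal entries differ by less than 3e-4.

|T_{1}^{(1)} − T_{0}^{(0)}| = 0.0014736 ≥ 3e-4
|T_{2}^{(2)} − T_{1}^{(1)}| = 0.0001439 < 3e-4

k = 2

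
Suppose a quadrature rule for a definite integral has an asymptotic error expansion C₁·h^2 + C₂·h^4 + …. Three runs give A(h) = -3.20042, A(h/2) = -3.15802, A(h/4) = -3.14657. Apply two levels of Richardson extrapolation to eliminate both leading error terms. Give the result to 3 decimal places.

-3.143

First eliminate the h^2 term (factor 2^2 = 4):
  B₁ = (4·(-3.15802) − (-3.20042))/3 = -3.14389
  B₂ = (4·(-3.14657) − (-3.15802))/3 = -3.14275
Then eliminate the h^4 term (factor 2^4 = 16):
  (16·(-3.14275) − (-3.14389))/15 = -3.14267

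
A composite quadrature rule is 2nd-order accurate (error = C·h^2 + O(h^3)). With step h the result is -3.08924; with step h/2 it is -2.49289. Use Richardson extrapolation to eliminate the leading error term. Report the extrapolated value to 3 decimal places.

-2.294

The leading error scales as h^2; refining by a factor of 2 reduces it by 2^2 = 4.
Extrapolated value = (4·A(h/2) − A(h)) / (4 − 1)
= (4·(-2.49289) − (-3.08924)) / 3
= -6.88232 / 3 = -2.29411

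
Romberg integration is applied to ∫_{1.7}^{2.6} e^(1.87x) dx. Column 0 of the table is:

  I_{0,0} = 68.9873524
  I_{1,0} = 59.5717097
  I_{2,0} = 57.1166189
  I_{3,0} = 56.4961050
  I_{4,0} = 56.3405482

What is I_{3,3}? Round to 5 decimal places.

56.28866

Richardson extrapolation on the trapezoidal column (denominator 4−1=3):
I_{1,1} = (4·59.5717097 − 68.9873524) / 3 = 56.4331621
I_{2,1} = (4·57.1166189 − 59.5717097) / 3 = 56.2982553
I_{3,1} = (4·56.4961050 − 57.1166189) / 3 = 56.2892670
I_{2,2} = (16·56.2982553 − 56.4331621) / 15 = 56.2892615
I_{3,2} = 56.2892670 + (56.2892670 − 56.2982553)/15 = 56.2886678
I_{3,3} = (64·56.2886678 − 56.2892615) / 63 = 56.2886584
(Column j=1 coincides with Simpson's rule on the same nodes.)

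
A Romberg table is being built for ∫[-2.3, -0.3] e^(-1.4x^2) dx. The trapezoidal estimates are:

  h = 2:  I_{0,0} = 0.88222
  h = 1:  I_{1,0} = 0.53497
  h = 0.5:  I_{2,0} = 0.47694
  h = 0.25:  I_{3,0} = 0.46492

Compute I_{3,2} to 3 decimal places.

I_{2,1} = (4·0.47694 − 0.53497) / 3 = 0.45760
I_{3,1} = (4·0.46492 − 0.47694) / 3 = 0.46091
I_{3,2} = 0.46091 + (0.46091 − 0.45760)/15 = 0.46113

0.461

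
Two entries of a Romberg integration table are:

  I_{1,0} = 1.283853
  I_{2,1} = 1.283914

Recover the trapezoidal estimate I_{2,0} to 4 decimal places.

1.2839

From I_{2,1} = (4·I_{2,0} − I_{1,0})/3, solve for I_{2,0}:
4·I_{2,0} = 3·1.283914 + 1.283853 = 5.135595
I_{2,0} = 1.283899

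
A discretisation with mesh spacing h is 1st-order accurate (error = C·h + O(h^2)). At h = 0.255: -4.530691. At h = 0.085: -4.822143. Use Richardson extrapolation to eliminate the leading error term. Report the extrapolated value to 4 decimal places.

The leading error scales as h; refining by a factor of 3 reduces it by 3^1 = 3.
Extrapolated value = (3·A(h/3) − A(h)) / (3 − 1)
= (3·(-4.822143) − (-4.530691)) / 2
= -9.935738 / 2 = -4.967869

-4.9679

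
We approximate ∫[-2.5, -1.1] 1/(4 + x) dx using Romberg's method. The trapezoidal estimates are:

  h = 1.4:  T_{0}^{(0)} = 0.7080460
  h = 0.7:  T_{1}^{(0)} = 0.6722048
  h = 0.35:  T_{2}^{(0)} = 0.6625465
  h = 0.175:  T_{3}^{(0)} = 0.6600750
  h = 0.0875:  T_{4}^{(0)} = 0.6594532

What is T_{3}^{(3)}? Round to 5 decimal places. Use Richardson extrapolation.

Richardson extrapolation on the trapezoidal column (denominator 4−1=3):
T_{1}^{(1)} = 0.6722048 + (0.6722048 − 0.7080460)/3 = 0.6602577
T_{2}^{(1)} = (4·0.6625465 − 0.6722048) / 3 = 0.6593271
T_{3}^{(1)} = (4·0.6600750 − 0.6625465) / 3 = 0.6592512
T_{2}^{(2)} = (16·0.6593271 − 0.6602577) / 15 = 0.6592651
T_{3}^{(2)} = (16·0.6592512 − 0.6593271) / 15 = 0.6592461
T_{3}^{(3)} = (64·0.6592461 − 0.6592651) / 63 = 0.6592458

0.65925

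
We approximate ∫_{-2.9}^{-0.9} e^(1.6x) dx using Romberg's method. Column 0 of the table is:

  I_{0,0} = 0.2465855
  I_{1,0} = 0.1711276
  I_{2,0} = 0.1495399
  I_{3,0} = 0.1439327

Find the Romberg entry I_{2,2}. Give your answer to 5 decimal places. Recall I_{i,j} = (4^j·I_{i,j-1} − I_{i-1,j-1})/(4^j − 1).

I_{1,1} = (4·0.1711276 − 0.2465855) / 3 = 0.1459750
I_{2,1} = (4·0.1495399 − 0.1711276) / 3 = 0.1423440
I_{2,2} = 0.1423440 + (0.1423440 − 0.1459750)/15 = 0.1421019
(Column j=1 coincides with Simpson's rule on the same nodes.)

0.14210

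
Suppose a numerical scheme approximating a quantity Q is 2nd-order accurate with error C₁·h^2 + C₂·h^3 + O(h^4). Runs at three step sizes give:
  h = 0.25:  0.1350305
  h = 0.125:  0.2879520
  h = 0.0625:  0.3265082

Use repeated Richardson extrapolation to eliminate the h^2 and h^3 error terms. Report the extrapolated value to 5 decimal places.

0.33942

First eliminate the h^2 term (factor 2^2 = 4):
  B₁ = (4·0.2879520 − 0.1350305)/3 = 0.3389258
  B₂ = (4·0.3265082 − 0.2879520)/3 = 0.3393603
Then eliminate the h^3 term (factor 2^3 = 8):
  (8·0.3393603 − 0.3389258)/7 = 0.3394224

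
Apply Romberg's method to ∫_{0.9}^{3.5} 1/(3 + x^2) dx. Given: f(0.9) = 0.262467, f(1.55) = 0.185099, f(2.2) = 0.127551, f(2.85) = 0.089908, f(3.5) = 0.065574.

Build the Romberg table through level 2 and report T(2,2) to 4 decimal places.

T(0,0) (trapezoid, 1 panel, h=2.6000): 0.426453
T(1,0) (trapezoid, 2 panels, h=1.3000): 0.379043
T(2,0) (trapezoid, 4 panels, h=0.6500): 0.368276
T(1,1) = 0.379043 + (0.379043 − 0.426453)/3 = 0.363240
T(2,1) = 0.368276 + (0.368276 − 0.379043)/3 = 0.364687
T(2,2) = 0.364687 + (0.364687 − 0.363240)/15 = 0.364783

0.3648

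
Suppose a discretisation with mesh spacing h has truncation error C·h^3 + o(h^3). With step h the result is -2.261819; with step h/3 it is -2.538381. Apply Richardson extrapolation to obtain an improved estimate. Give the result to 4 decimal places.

-2.5490

Extrapolated value = (27·A(h/3) − A(h)) / (27 − 1)
= (27·(-2.538381) − (-2.261819)) / 26
= -66.274468 / 26 = -2.549018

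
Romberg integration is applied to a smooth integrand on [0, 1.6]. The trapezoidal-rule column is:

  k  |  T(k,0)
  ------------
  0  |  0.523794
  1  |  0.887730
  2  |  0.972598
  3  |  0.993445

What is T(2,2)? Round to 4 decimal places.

Richardson extrapolation on the trapezoidal column (denominator 4−1=3):
T(1,1) = (4·0.887730 − 0.523794) / 3 = 1.009042
T(2,1) = 0.972598 + (0.972598 − 0.887730)/3 = 1.000887
T(2,2) = 1.000887 + (1.000887 − 1.009042)/15 = 1.000343

1.0003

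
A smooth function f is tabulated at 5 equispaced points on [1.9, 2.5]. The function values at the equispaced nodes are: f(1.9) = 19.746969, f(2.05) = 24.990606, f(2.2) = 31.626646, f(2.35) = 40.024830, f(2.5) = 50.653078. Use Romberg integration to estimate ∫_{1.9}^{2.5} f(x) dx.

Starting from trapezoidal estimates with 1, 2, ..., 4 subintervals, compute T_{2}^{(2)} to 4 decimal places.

19.6854

T_{0}^{(0)} (trapezoid, 1 panel, h=0.6000): 21.120014
T_{1}^{(0)} (trapezoid, 2 panels, h=0.3000): 20.048001
T_{2}^{(0)} (trapezoid, 4 panels, h=0.1500): 19.776316
T_{1}^{(1)} = 20.048001 + (20.048001 − 21.120014)/3 = 19.690663
T_{2}^{(1)} = 19.776316 + (19.776316 − 20.048001)/3 = 19.685754
T_{2}^{(2)} = 19.685754 + (19.685754 − 19.690663)/15 = 19.685427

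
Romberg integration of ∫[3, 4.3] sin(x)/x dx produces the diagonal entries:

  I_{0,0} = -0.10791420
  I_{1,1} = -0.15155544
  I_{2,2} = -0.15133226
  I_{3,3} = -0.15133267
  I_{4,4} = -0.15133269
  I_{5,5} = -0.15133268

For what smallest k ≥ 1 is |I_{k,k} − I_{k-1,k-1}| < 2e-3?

|I_{1,1} − I_{0,0}| = 0.04364124 ≥ 2e-3
|I_{2,2} − I_{1,1}| = 0.00022318 < 2e-3

k = 2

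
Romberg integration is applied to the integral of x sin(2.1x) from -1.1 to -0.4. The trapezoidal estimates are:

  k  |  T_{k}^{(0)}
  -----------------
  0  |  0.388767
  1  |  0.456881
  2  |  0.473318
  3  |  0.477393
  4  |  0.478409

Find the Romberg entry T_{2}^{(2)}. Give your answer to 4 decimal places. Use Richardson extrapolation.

0.4787

T_{1}^{(1)} = (4·0.456881 − 0.388767) / 3 = 0.479586
T_{2}^{(1)} = 0.473318 + (0.473318 − 0.456881)/3 = 0.478797
T_{2}^{(2)} = (16·0.478797 − 0.479586) / 15 = 0.478744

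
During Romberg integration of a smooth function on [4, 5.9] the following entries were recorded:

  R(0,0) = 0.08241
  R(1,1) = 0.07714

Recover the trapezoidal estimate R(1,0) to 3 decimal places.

0.078

From R(1,1) = (4·R(1,0) − R(0,0))/3, solve for R(1,0):
4·R(1,0) = 3·0.07714 + 0.08241 = 0.31383
R(1,0) = 0.07846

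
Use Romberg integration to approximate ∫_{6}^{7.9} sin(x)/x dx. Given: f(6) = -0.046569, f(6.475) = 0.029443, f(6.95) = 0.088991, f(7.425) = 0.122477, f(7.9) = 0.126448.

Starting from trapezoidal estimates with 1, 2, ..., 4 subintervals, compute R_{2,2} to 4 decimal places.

R_{0,0} (trapezoid, 1 panel, h=1.9000): 0.075885
R_{1,0} (trapezoid, 2 panels, h=0.9500): 0.122484
R_{2,0} (trapezoid, 4 panels, h=0.4750): 0.133404
R_{1,1} = 0.122484 + (0.122484 − 0.075885)/3 = 0.138017
R_{2,1} = 0.133404 + (0.133404 − 0.122484)/3 = 0.137044
R_{2,2} = 0.137044 + (0.137044 − 0.138017)/15 = 0.136979

0.1370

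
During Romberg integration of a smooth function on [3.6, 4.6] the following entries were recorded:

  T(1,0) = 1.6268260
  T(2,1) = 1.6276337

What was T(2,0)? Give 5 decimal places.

From T(2,1) = (4·T(2,0) − T(1,0))/3, solve for T(2,0):
4·T(2,0) = 3·1.6276337 + 1.6268260 = 6.5097271
T(2,0) = 1.6274318

1.62743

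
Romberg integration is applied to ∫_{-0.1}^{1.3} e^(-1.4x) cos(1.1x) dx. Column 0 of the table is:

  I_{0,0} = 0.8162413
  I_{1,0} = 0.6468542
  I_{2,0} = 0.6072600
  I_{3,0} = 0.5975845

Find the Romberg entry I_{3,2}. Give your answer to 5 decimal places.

Richardson extrapolation on the trapezoidal column (denominator 4−1=3):
I_{2,1} = (4·0.6072600 − 0.6468542) / 3 = 0.5940619
I_{3,1} = 0.5975845 + (0.5975845 − 0.6072600)/3 = 0.5943593
I_{3,2} = 0.5943593 + (0.5943593 − 0.5940619)/15 = 0.5943791

0.59438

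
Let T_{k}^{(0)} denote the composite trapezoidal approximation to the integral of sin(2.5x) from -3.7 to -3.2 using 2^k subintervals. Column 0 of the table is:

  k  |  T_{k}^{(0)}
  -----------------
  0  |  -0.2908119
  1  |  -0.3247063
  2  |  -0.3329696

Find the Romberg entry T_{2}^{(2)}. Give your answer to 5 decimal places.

Richardson extrapolation on the trapezoidal column (denominator 4−1=3):
T_{1}^{(1)} = (4·(-0.3247063) − (-0.2908119)) / 3 = -0.3360044
T_{2}^{(1)} = -0.3329696 + (-0.3329696 − (-0.3247063))/3 = -0.3357240
T_{2}^{(2)} = (16·(-0.3357240) − (-0.3360044)) / 15 = -0.3357053

-0.33571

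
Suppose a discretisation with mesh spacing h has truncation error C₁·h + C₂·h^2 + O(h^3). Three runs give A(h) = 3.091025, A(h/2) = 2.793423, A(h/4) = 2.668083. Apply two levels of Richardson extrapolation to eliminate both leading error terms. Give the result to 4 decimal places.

First eliminate the h term (factor 2^1 = 2):
  B₁ = (2·2.793423 − 3.091025)/1 = 2.495821
  B₂ = (2·2.668083 − 2.793423)/1 = 2.542743
Then eliminate the h^2 term (factor 2^2 = 4):
  (4·2.542743 − 2.495821)/3 = 2.558384

2.5584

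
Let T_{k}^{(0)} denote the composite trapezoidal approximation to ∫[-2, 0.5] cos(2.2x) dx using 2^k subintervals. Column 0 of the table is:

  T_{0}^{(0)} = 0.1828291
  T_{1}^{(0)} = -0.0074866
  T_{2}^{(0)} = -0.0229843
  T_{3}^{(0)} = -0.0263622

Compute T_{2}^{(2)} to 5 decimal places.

-0.02530

Richardson extrapolation on the trapezoidal column (denominator 4−1=3):
T_{1}^{(1)} = -0.0074866 + (-0.0074866 − 0.1828291)/3 = -0.0709252
T_{2}^{(1)} = (4·(-0.0229843) − (-0.0074866)) / 3 = -0.0281502
T_{2}^{(2)} = (16·(-0.0281502) − (-0.0709252)) / 15 = -0.0252985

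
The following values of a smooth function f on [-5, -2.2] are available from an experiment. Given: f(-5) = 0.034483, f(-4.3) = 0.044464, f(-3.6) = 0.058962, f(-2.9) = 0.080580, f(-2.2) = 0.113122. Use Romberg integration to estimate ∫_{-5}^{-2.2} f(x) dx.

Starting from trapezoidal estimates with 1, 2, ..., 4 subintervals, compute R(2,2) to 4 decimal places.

0.1786

R(0,0) (trapezoid, 1 panel, h=2.8000): 0.206647
R(1,0) (trapezoid, 2 panels, h=1.4000): 0.185870
R(2,0) (trapezoid, 4 panels, h=0.7000): 0.180466
R(1,1) = 0.185870 + (0.185870 − 0.206647)/3 = 0.178944
R(2,1) = 0.180466 + (0.180466 − 0.185870)/3 = 0.178665
R(2,2) = 0.178665 + (0.178665 − 0.178944)/15 = 0.178646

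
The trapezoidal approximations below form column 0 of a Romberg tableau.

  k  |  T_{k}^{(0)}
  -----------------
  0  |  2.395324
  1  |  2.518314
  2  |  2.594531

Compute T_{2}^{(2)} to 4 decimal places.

Richardson extrapolation on the trapezoidal column (denominator 4−1=3):
T_{1}^{(1)} = (4·2.518314 − 2.395324) / 3 = 2.559311
T_{2}^{(1)} = 2.594531 + (2.594531 − 2.518314)/3 = 2.619937
T_{2}^{(2)} = (16·2.619937 − 2.559311) / 15 = 2.623979

2.6240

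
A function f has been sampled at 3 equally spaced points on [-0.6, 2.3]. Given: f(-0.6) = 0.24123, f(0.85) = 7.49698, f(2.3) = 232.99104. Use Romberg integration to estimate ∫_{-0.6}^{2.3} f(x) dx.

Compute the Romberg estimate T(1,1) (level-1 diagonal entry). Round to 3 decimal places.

127.223

T(0,0) (trapezoid, 1 panel, h=2.9000): 338.18679
T(1,0) (trapezoid, 2 panels, h=1.4500): 179.96402
T(1,1) = 179.96402 + (179.96402 − 338.18679)/3 = 127.22310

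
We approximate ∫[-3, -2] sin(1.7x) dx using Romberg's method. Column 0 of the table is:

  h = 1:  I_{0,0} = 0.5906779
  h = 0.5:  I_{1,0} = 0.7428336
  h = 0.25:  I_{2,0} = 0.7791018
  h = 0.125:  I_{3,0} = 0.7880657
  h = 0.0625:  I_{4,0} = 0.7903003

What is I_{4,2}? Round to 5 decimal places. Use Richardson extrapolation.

0.79104

Richardson extrapolation on the trapezoidal column (denominator 4−1=3):
I_{3,1} = (4·0.7880657 − 0.7791018) / 3 = 0.7910537
I_{4,1} = (4·0.7903003 − 0.7880657) / 3 = 0.7910452
I_{4,2} = (16·0.7910452 − 0.7910537) / 15 = 0.7910446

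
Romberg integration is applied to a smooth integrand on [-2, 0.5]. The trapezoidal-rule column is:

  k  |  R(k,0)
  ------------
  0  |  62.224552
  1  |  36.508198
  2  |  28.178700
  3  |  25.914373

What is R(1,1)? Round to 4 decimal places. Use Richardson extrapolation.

27.9361

R(1,1) = (4·36.508198 − 62.224552) / 3 = 27.936080
(Column j=1 coincides with Simpson's rule on the same nodes.)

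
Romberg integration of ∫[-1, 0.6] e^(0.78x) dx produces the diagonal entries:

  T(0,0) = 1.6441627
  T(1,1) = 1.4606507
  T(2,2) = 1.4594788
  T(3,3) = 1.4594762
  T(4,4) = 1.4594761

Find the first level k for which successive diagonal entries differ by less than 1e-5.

|T(1,1) − T(0,0)| = 0.1835120 ≥ 1e-5
|T(2,2) − T(1,1)| = 0.0011719 ≥ 1e-5
|T(3,3) − T(2,2)| = 0.0000026 < 1e-5

k = 3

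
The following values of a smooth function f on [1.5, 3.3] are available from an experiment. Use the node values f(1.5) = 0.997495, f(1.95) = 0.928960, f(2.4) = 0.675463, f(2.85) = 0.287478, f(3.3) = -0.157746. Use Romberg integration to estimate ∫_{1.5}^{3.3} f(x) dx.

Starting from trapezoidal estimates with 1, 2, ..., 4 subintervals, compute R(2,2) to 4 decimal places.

1.0582

R(0,0) (trapezoid, 1 panel, h=1.8000): 0.755774
R(1,0) (trapezoid, 2 panels, h=0.9000): 0.985804
R(2,0) (trapezoid, 4 panels, h=0.4500): 1.040299
R(1,1) = 0.985804 + (0.985804 − 0.755774)/3 = 1.062481
R(2,1) = 1.040299 + (1.040299 − 0.985804)/3 = 1.058464
R(2,2) = 1.058464 + (1.058464 − 1.062481)/15 = 1.058196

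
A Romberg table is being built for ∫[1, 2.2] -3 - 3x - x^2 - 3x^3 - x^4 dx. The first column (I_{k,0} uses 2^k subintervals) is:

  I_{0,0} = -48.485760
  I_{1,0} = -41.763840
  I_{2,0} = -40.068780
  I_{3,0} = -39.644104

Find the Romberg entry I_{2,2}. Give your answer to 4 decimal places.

-39.5025

I_{1,1} = -41.763840 + (-41.763840 − (-48.485760))/3 = -39.523200
I_{2,1} = (4·(-40.068780) − (-41.763840)) / 3 = -39.503760
I_{2,2} = -39.503760 + (-39.503760 − (-39.523200))/15 = -39.502464
(Column j=1 coincides with Simpson's rule on the same nodes.)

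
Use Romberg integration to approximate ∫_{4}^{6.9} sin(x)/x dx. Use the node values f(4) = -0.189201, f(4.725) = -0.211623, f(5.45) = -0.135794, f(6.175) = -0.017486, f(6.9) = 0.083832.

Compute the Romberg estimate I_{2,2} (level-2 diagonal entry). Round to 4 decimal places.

I_{0,0} (trapezoid, 1 panel, h=2.9000): -0.152785
I_{1,0} (trapezoid, 2 panels, h=1.4500): -0.273294
I_{2,0} (trapezoid, 4 panels, h=0.7250): -0.302751
I_{1,1} = -0.273294 + (-0.273294 − (-0.152785))/3 = -0.313464
I_{2,1} = -0.302751 + (-0.302751 − (-0.273294))/3 = -0.312570
I_{2,2} = -0.312570 + (-0.312570 − (-0.313464))/15 = -0.312510

-0.3125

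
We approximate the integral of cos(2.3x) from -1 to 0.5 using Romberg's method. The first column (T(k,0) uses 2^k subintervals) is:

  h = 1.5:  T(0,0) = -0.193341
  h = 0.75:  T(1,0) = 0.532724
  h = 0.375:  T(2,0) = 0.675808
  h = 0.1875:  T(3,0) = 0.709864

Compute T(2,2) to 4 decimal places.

Richardson extrapolation on the trapezoidal column (denominator 4−1=3):
T(1,1) = 0.532724 + (0.532724 − (-0.193341))/3 = 0.774746
T(2,1) = 0.675808 + (0.675808 − 0.532724)/3 = 0.723503
T(2,2) = 0.723503 + (0.723503 − 0.774746)/15 = 0.720087

0.7201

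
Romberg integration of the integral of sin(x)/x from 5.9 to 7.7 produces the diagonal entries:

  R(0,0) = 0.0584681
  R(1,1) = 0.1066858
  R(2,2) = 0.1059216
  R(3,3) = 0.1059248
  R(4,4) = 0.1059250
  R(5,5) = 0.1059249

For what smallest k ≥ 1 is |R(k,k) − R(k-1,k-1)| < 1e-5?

k = 3

|R(1,1) − R(0,0)| = 0.0482177 ≥ 1e-5
|R(2,2) − R(1,1)| = 0.0007642 ≥ 1e-5
|R(3,3) − R(2,2)| = 0.0000032 < 1e-5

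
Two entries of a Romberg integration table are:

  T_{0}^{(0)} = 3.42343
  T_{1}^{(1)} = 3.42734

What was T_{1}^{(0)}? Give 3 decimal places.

3.426

From T_{1}^{(1)} = (4·T_{1}^{(0)} − T_{0}^{(0)})/3, solve for T_{1}^{(0)}:
4·T_{1}^{(0)} = 3·3.42734 + 3.42343 = 13.70545
T_{1}^{(0)} = 3.42636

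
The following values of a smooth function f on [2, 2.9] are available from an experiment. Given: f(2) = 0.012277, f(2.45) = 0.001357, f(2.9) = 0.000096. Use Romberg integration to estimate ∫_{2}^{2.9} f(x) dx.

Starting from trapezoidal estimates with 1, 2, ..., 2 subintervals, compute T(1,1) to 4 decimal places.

T(0,0) (trapezoid, 1 panel, h=0.9000): 0.005568
T(1,0) (trapezoid, 2 panels, h=0.4500): 0.003395
T(1,1) = 0.003395 + (0.003395 − 0.005568)/3 = 0.002671

0.0027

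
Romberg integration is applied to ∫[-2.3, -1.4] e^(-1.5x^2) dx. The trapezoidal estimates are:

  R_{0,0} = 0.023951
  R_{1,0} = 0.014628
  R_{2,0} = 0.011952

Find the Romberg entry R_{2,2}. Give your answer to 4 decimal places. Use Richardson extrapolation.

0.0110

Richardson extrapolation on the trapezoidal column (denominator 4−1=3):
R_{1,1} = 0.014628 + (0.014628 − 0.023951)/3 = 0.011520
R_{2,1} = 0.011952 + (0.011952 − 0.014628)/3 = 0.011060
R_{2,2} = (16·0.011060 − 0.011520) / 15 = 0.011029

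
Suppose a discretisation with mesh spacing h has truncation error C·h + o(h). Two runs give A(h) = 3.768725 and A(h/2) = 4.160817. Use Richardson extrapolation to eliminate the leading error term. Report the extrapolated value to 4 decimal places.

The leading error scales as h; refining by a factor of 2 reduces it by 2^1 = 2.
Extrapolated value = (2·A(h/2) − A(h)) / (2 − 1)
= (2·4.160817 − 3.768725) / 1
= 4.552909 / 1 = 4.552909

4.5529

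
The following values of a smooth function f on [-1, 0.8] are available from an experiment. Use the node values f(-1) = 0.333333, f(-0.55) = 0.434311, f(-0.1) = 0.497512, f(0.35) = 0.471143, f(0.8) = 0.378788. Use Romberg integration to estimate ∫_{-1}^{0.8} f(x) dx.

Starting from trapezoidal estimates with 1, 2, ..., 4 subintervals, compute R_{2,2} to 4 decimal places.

R_{0,0} (trapezoid, 1 panel, h=1.8000): 0.640909
R_{1,0} (trapezoid, 2 panels, h=0.9000): 0.768215
R_{2,0} (trapezoid, 4 panels, h=0.4500): 0.791562
R_{1,1} = 0.768215 + (0.768215 − 0.640909)/3 = 0.810650
R_{2,1} = 0.791562 + (0.791562 − 0.768215)/3 = 0.799344
R_{2,2} = 0.799344 + (0.799344 − 0.810650)/15 = 0.798590

0.7986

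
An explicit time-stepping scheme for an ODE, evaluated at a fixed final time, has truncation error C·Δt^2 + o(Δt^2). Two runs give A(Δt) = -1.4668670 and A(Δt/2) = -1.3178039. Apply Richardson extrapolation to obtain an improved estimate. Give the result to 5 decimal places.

-1.26812

Extrapolated value = (4·A(Δt/2) − A(Δt)) / (4 − 1)
= (4·(-1.3178039) − (-1.4668670)) / 3
= -3.8043486 / 3 = -1.2681162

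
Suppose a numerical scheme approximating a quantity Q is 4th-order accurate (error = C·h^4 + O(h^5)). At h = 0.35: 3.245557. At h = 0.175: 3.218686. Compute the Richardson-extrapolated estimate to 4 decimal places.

3.2169

Extrapolated value = (16·A(h/2) − A(h)) / (16 − 1)
= (16·3.218686 − 3.245557) / 15
= 48.253419 / 15 = 3.216895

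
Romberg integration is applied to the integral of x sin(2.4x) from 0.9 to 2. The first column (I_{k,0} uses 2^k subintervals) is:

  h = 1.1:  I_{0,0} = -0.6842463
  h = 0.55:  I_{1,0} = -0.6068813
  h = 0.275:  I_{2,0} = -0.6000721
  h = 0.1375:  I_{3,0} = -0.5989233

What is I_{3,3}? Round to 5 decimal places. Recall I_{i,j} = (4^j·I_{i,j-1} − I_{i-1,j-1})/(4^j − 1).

I_{1,1} = -0.6068813 + (-0.6068813 − (-0.6842463))/3 = -0.5810930
I_{2,1} = (4·(-0.6000721) − (-0.6068813)) / 3 = -0.5978024
I_{3,1} = -0.5989233 + (-0.5989233 − (-0.6000721))/3 = -0.5985404
I_{2,2} = -0.5978024 + (-0.5978024 − (-0.5810930))/15 = -0.5989164
I_{3,2} = (16·(-0.5985404) − (-0.5978024)) / 15 = -0.5985896
I_{3,3} = -0.5985896 + (-0.5985896 − (-0.5989164))/63 = -0.5985844
(Column j=1 coincides with Simpson's rule on the same nodes.)

-0.59858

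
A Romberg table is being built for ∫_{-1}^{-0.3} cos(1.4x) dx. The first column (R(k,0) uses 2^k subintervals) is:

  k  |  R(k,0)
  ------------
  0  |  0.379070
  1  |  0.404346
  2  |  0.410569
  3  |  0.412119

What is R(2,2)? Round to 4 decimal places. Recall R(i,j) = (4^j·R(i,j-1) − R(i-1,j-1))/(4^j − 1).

0.4126

R(1,1) = 0.404346 + (0.404346 − 0.379070)/3 = 0.412771
R(2,1) = 0.410569 + (0.410569 − 0.404346)/3 = 0.412643
R(2,2) = (16·0.412643 − 0.412771) / 15 = 0.412634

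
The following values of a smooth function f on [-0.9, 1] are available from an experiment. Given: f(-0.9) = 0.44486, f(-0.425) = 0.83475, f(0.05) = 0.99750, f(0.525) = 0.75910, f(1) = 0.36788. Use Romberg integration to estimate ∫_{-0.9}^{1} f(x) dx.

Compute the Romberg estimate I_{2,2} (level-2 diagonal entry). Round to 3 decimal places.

1.450

I_{0,0} (trapezoid, 1 panel, h=1.9000): 0.77210
I_{1,0} (trapezoid, 2 panels, h=0.9500): 1.33368
I_{2,0} (trapezoid, 4 panels, h=0.4750): 1.42392
I_{1,1} = 1.33368 + (1.33368 − 0.77210)/3 = 1.52087
I_{2,1} = 1.42392 + (1.42392 − 1.33368)/3 = 1.45400
I_{2,2} = 1.45400 + (1.45400 − 1.52087)/15 = 1.44954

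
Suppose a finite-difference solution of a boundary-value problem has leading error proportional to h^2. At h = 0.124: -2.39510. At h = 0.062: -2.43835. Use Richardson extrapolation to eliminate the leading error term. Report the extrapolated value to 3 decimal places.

The leading error scales as h^2; refining by a factor of 2 reduces it by 2^2 = 4.
Extrapolated value = (4·A(h/2) − A(h)) / (4 − 1)
= (4·(-2.43835) − (-2.39510)) / 3
= -7.35830 / 3 = -2.45277

-2.453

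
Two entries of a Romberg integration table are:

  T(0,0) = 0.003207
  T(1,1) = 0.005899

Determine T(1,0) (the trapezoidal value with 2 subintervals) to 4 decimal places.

From T(1,1) = (4·T(1,0) − T(0,0))/3, solve for T(1,0):
4·T(1,0) = 3·0.005899 + 0.003207 = 0.020904
T(1,0) = 0.005226

0.0052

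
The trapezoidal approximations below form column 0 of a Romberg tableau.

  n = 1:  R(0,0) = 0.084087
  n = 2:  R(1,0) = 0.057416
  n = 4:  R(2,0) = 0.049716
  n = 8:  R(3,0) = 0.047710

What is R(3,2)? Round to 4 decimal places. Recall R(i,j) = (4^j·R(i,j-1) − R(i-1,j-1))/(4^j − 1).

0.0470

Richardson extrapolation on the trapezoidal column (denominator 4−1=3):
R(2,1) = (4·0.049716 − 0.057416) / 3 = 0.047149
R(3,1) = (4·0.047710 − 0.049716) / 3 = 0.047041
R(3,2) = 0.047041 + (0.047041 − 0.047149)/15 = 0.047034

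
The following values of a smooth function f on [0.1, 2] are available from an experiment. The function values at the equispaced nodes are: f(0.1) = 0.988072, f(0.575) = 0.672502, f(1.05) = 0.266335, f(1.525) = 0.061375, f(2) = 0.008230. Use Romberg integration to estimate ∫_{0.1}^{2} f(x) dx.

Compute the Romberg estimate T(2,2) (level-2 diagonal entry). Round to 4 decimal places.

T(0,0) (trapezoid, 1 panel, h=1.9000): 0.946487
T(1,0) (trapezoid, 2 panels, h=0.9500): 0.726262
T(2,0) (trapezoid, 4 panels, h=0.4750): 0.711722
T(1,1) = 0.726262 + (0.726262 − 0.946487)/3 = 0.652854
T(2,1) = 0.711722 + (0.711722 − 0.726262)/3 = 0.706875
T(2,2) = 0.706875 + (0.706875 − 0.652854)/15 = 0.710476

0.7105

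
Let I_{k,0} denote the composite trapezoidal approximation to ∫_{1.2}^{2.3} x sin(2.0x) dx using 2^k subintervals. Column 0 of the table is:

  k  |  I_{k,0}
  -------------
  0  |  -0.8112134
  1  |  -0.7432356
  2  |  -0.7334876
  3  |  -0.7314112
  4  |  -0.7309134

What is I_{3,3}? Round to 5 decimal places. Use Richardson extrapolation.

Richardson extrapolation on the trapezoidal column (denominator 4−1=3):
I_{1,1} = -0.7432356 + (-0.7432356 − (-0.8112134))/3 = -0.7205763
I_{2,1} = -0.7334876 + (-0.7334876 − (-0.7432356))/3 = -0.7302383
I_{3,1} = -0.7314112 + (-0.7314112 − (-0.7334876))/3 = -0.7307191
I_{2,2} = -0.7302383 + (-0.7302383 − (-0.7205763))/15 = -0.7308824
I_{3,2} = -0.7307191 + (-0.7307191 − (-0.7302383))/15 = -0.7307512
I_{3,3} = (64·(-0.7307512) − (-0.7308824)) / 63 = -0.7307491

-0.73075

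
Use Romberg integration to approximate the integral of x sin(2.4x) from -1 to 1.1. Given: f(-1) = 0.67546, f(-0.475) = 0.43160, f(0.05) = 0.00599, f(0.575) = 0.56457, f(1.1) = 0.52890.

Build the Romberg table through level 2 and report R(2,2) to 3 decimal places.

0.942

R(0,0) (trapezoid, 1 panel, h=2.1000): 1.26458
R(1,0) (trapezoid, 2 panels, h=1.0500): 0.63858
R(2,0) (trapezoid, 4 panels, h=0.5250): 0.84228
R(1,1) = 0.63858 + (0.63858 − 1.26458)/3 = 0.42991
R(2,1) = 0.84228 + (0.84228 − 0.63858)/3 = 0.91018
R(2,2) = 0.91018 + (0.91018 − 0.42991)/15 = 0.94220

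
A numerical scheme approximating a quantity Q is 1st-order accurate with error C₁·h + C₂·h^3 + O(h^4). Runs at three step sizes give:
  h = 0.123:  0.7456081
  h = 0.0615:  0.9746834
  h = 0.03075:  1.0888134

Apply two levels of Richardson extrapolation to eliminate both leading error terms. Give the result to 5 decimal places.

First eliminate the h term (factor 2^1 = 2):
  B₁ = (2·0.9746834 − 0.7456081)/1 = 1.2037587
  B₂ = (2·1.0888134 − 0.9746834)/1 = 1.2029434
Then eliminate the h^3 term (factor 2^3 = 8):
  (8·1.2029434 − 1.2037587)/7 = 1.2028269

1.20283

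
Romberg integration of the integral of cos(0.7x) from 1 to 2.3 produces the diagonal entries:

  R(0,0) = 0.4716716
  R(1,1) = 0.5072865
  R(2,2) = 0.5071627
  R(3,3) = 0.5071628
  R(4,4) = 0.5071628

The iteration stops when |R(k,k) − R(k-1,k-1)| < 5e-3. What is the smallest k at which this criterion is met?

k = 2

|R(1,1) − R(0,0)| = 0.0356149 ≥ 5e-3
|R(2,2) − R(1,1)| = 0.0001238 < 5e-3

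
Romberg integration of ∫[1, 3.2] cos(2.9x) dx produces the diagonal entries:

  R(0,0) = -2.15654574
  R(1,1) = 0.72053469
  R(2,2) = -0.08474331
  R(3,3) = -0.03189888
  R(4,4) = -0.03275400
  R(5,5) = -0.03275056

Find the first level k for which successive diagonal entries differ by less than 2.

k = 2

|R(1,1) − R(0,0)| = 2.87708043 ≥ 2
|R(2,2) − R(1,1)| = 0.80527800 < 2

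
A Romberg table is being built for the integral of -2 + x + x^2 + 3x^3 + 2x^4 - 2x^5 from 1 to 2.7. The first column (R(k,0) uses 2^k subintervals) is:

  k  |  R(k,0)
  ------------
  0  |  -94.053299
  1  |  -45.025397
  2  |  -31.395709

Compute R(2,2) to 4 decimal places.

Richardson extrapolation on the trapezoidal column (denominator 4−1=3):
R(1,1) = -45.025397 + (-45.025397 − (-94.053299))/3 = -28.682763
R(2,1) = -31.395709 + (-31.395709 − (-45.025397))/3 = -26.852480
R(2,2) = (16·(-26.852480) − (-28.682763)) / 15 = -26.730461

-26.7305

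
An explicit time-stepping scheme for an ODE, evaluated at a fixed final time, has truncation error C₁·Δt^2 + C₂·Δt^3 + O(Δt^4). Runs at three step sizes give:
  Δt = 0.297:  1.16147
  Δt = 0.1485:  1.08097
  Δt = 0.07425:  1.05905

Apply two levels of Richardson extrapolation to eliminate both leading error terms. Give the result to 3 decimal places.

1.051

First eliminate the Δt^2 term (factor 2^2 = 4):
  B₁ = (4·1.08097 − 1.16147)/3 = 1.05414
  B₂ = (4·1.05905 − 1.08097)/3 = 1.05174
Then eliminate the Δt^3 term (factor 2^3 = 8):
  (8·1.05174 − 1.05414)/7 = 1.05140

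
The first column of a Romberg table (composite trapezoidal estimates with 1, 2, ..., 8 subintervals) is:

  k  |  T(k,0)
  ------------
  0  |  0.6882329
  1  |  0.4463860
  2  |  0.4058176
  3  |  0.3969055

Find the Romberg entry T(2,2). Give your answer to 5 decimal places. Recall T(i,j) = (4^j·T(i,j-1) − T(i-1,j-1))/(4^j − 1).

0.39406

T(1,1) = 0.4463860 + (0.4463860 − 0.6882329)/3 = 0.3657704
T(2,1) = 0.4058176 + (0.4058176 − 0.4463860)/3 = 0.3922948
T(2,2) = 0.3922948 + (0.3922948 − 0.3657704)/15 = 0.3940631
(Column j=1 coincides with Simpson's rule on the same nodes.)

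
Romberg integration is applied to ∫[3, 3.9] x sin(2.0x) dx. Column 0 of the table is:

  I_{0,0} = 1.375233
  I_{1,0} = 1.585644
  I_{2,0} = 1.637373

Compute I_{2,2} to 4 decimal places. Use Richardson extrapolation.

Richardson extrapolation on the trapezoidal column (denominator 4−1=3):
I_{1,1} = 1.585644 + (1.585644 − 1.375233)/3 = 1.655781
I_{2,1} = (4·1.637373 − 1.585644) / 3 = 1.654616
I_{2,2} = 1.654616 + (1.654616 − 1.655781)/15 = 1.654538

1.6545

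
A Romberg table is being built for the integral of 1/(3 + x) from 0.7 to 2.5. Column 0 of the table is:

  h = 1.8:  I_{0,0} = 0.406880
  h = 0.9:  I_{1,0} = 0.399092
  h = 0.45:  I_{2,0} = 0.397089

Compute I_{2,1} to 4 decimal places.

0.3964

Richardson extrapolation on the trapezoidal column (denominator 4−1=3):
I_{2,1} = (4·0.397089 − 0.399092) / 3 = 0.396421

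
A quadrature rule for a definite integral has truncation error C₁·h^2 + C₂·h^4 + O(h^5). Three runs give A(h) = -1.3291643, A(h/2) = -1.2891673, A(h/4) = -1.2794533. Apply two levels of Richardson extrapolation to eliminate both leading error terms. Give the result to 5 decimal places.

-1.27624

First eliminate the h^2 term (factor 2^2 = 4):
  B₁ = (4·(-1.2891673) − (-1.3291643))/3 = -1.2758350
  B₂ = (4·(-1.2794533) − (-1.2891673))/3 = -1.2762153
Then eliminate the h^4 term (factor 2^4 = 16):
  (16·(-1.2762153) − (-1.2758350))/15 = -1.2762407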